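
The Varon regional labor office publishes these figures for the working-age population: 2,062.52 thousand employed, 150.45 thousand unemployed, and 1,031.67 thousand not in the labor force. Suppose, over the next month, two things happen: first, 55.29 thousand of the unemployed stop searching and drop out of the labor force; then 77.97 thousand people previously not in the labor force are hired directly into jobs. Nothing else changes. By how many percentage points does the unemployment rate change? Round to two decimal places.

Initially, labor force = 2,062.52 + 150.45 = 2,212.97 thousand, so u = 150.45/2,212.97 = 6.80%.
After the first change, unemployed and labor force both fall by 55.29 → E = 2,062.52, U = 95.16, labor force = 2,157.68 thousand.
After the second change, employed and labor force both rise by 77.97; unemployed unchanged → E = 2,140.49, U = 95.16, labor force = 2,235.65 thousand.
New unemployment rate = 95.16 / 2,235.65 = 4.26%.
Change = 4.26% − 6.80% = −2.54 percentage points.

The unemployment rate changes by −2.54 percentage points.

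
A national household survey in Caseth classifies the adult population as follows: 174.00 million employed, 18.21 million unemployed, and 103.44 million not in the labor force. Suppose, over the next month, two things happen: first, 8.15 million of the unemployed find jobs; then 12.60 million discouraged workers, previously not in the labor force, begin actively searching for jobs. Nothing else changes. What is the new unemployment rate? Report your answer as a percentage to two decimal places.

Initially, labor force = 174.00 + 18.21 = 192.21 million, so u = 18.21/192.21 = 9.47%.
After the first change, unemployed falls and employed rises by 8.15; labor force unchanged → E = 182.15, U = 10.06, labor force = 192.21 million.
After the second change, unemployed and labor force both rise by 12.60 → E = 182.15, U = 22.66, labor force = 204.81 million.
New unemployment rate = 22.66 / 204.81 = 11.06%.

New unemployment rate ≈ 11.06%.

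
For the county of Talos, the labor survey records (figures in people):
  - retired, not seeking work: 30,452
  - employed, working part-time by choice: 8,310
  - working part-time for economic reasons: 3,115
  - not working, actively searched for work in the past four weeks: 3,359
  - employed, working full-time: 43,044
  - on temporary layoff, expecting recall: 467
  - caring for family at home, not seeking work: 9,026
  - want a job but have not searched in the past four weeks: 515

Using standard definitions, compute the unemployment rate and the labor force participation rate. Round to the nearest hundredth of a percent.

Unemployment rate ≈ 6.56%; labor force participation rate ≈ 59.31%.

Employed = 8,310 + 3,115 + 43,044 = 54,469 (anyone who worked, including part-time for economic reasons, counts as employed).
Unemployed = 3,359 + 467 = 3,826 (jobless and actively searching, or on temporary layoff).
Labor force = 54,469 + 3,826 = 58,295.
Not in labor force = 30,452 + 9,026 + 515 = 39,993 (those not working and not actively searching are outside the labor force — including those who want a job but have given up searching).
Civilian working-age population = 58,295 + 39,993 = 98,288.
Unemployment rate = 3,826 / 58,295 = 6.56%.
Labor force participation rate = 58,295 / 98,288 = 59.31%.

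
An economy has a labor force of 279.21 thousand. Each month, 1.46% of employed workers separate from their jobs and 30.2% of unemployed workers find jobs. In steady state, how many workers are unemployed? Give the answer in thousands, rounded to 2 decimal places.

About 12.88 thousand are unemployed in steady state.

Steady-state unemployment rate u* = s/(s+f) = 1.46/(1.46+30.2) = 0.046115.
Unemployed = u* × labor force = 0.046115 × 279.21 ≈ 12.88 thousand.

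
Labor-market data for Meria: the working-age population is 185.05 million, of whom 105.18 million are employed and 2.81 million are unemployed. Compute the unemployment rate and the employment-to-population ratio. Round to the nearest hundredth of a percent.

Unemployment rate ≈ 2.60%; employment-population ratio ≈ 56.84%.

Labor force = employed + unemployed = 105.18 + 2.81 = 107.99 million.
Unemployment rate = 2.81 / 107.99 = 2.60%.
Employment-population ratio = 105.18 / 185.05 = 56.84%.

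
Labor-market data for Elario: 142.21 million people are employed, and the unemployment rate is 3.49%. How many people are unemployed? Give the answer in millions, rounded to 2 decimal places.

Let U be the number unemployed. The labor force is E + U, and U/(E+U) = 0.0349.
So U = 0.0349 × 142.21 / (1 − 0.0349) = 4.9631 / 0.9651 ≈ 5.14 million.

About 5.14 million are unemployed.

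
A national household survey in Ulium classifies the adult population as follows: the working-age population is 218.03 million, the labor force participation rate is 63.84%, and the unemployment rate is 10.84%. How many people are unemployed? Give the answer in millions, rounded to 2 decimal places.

About 15.09 million are unemployed.

Labor force = 0.6384 × 218.03 = 139.19 million.
Unemployed = 0.1084 × 139.19 ≈ 15.09 million.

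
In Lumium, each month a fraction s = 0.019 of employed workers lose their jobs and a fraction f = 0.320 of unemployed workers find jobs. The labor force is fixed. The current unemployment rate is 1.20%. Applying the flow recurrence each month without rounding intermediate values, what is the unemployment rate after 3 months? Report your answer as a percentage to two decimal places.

With a fixed labor force, u_{t+1} = u_t + s·(1−u_t) − f·u_t = u_t·(1−s−f) + s.
Here 1−s−f = 0.661 and s = 0.019.
u_1 = 0.012000 × 0.661 + 0.019 = 0.026932.
u_2 = 0.026932 × 0.661 + 0.019 = 0.036802.
u_3 = 0.036802 × 0.661 + 0.019 = 0.043326.

Unemployment rate after three months ≈ 4.33%.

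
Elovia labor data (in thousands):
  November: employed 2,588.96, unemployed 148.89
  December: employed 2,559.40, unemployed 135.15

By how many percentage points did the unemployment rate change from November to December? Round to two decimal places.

November: labor force = 2,588.96 + 148.89 = 2,737.85; u = 148.89/2,737.85 = 5.44%.
December: labor force = 2,559.40 + 135.15 = 2,694.55; u = 135.15/2,694.55 = 5.02%.
Change = 5.02% − 5.44% = −0.42 pp.

The unemployment rate changed by −0.42 percentage points.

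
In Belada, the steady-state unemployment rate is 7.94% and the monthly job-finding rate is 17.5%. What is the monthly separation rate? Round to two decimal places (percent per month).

From u* = s/(s+f): s = u·f/(1−u).
s = 0.0794 × 17.5 / (1 − 0.0794) = 1.3895 / 0.9206 ≈ 1.51% per month.

Separation rate ≈ 1.51% per month.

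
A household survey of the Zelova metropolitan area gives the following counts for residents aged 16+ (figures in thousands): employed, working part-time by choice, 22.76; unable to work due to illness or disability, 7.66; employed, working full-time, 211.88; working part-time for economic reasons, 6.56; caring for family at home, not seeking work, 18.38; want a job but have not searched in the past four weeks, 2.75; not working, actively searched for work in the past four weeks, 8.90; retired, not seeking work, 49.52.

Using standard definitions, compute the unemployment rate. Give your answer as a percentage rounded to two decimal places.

Unemployment rate ≈ 3.56%.

Employed = 22.76 + 211.88 + 6.56 = 241.20 thousand (anyone who worked, including part-time for economic reasons, counts as employed).
Unemployed = 8.90 thousand.
Labor force = 241.20 + 8.90 = 250.10 thousand.
Unemployment rate = 8.90 / 250.10 = 3.56%.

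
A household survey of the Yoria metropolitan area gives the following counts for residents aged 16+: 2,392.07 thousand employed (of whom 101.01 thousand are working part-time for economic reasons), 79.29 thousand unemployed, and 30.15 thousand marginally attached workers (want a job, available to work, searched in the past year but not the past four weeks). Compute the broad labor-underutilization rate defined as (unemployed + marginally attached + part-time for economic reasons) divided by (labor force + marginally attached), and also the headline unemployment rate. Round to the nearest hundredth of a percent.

Labor force = 2,392.07 + 79.29 = 2,471.36 thousand.
Numerator = 79.29 + 30.15 + 101.01 = 210.45 thousand.
Denominator = 2,471.36 + 30.15 = 2,501.51 thousand.
Broad rate = 210.45 / 2,501.51 = 8.41%.
Headline unemployment rate = 79.29 / 2,471.36 = 3.21%.

Broad underutilization rate ≈ 8.41%; headline unemployment rate ≈ 3.21%.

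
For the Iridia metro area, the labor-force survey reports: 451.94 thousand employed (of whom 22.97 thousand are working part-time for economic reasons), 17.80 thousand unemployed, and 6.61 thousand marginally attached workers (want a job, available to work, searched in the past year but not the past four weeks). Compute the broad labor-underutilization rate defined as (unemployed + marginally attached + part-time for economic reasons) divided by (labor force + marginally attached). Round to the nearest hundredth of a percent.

Broad underutilization rate ≈ 9.95%.

Labor force = 451.94 + 17.80 = 469.74 thousand.
Numerator = 17.80 + 6.61 + 22.97 = 47.38 thousand.
Denominator = 469.74 + 6.61 = 476.35 thousand.
Broad rate = 47.38 / 476.35 = 9.95%.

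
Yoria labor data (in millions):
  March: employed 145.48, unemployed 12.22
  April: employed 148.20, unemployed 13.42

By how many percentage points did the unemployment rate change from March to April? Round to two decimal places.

March: labor force = 145.48 + 12.22 = 157.70; u = 12.22/157.70 = 7.75%.
April: labor force = 148.20 + 13.42 = 161.62; u = 13.42/161.62 = 8.30%.
Change = 8.30% − 7.75% = +0.55 pp.

The unemployment rate changed by +0.55 percentage points.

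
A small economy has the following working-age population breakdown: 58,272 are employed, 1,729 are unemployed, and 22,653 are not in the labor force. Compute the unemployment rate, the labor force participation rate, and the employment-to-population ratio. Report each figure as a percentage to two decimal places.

Labor force = employed + unemployed = 58,272 + 1,729 = 60,001.
Working-age population = 60,001 + 22,653 = 82,654.
Unemployment rate = 1,729 / 60,001 = 2.88%.
Labor force participation rate = 60,001 / 82,654 = 72.59%.
Employment-population ratio = 58,272 / 82,654 = 70.50%.

Unemployment rate ≈ 2.88%; labor force participation rate ≈ 72.59%; employment-population ratio ≈ 70.50%.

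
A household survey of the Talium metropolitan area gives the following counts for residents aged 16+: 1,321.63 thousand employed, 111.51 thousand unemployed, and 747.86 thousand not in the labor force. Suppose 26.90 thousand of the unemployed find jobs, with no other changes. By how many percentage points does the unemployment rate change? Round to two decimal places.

The unemployment rate changes by −1.88 percentage points.

Initially, labor force = 1,321.63 + 111.51 = 1,433.14 thousand, so u = 111.51/1,433.14 = 7.78%.
After the change, unemployed falls and employed rises by 26.90; labor force unchanged → E = 1,348.53, U = 84.61, labor force = 1,433.14 thousand.
New unemployment rate = 84.61 / 1,433.14 = 5.90%.
Change = 5.90% − 7.78% = −1.88 percentage points.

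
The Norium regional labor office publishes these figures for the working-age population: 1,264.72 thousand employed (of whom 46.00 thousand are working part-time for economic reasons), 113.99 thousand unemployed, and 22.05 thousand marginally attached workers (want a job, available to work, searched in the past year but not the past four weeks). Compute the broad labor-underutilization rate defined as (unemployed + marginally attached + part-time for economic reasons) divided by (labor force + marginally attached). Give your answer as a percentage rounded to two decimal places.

Labor force = 1,264.72 + 113.99 = 1,378.71 thousand.
Numerator = 113.99 + 22.05 + 46.00 = 182.04 thousand.
Denominator = 1,378.71 + 22.05 = 1,400.76 thousand.
Broad rate = 182.04 / 1,400.76 = 13.00%.

Broad underutilization rate ≈ 13.00%.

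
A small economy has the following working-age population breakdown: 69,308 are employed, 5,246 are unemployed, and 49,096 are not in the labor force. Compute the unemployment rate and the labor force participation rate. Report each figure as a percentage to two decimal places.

Labor force = employed + unemployed = 69,308 + 5,246 = 74,554.
Working-age population = 74,554 + 49,096 = 123,650.
Unemployment rate = 5,246 / 74,554 = 7.04%.
Labor force participation rate = 74,554 / 123,650 = 60.29%.

Unemployment rate ≈ 7.04%; labor force participation rate ≈ 60.29%.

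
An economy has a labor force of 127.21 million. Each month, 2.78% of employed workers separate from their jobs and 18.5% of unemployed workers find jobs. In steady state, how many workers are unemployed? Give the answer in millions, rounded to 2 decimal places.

About 16.62 million are unemployed in steady state.

Steady-state unemployment rate u* = s/(s+f) = 2.78/(2.78+18.5) = 0.130639.
Unemployed = u* × labor force = 0.130639 × 127.21 ≈ 16.62 million.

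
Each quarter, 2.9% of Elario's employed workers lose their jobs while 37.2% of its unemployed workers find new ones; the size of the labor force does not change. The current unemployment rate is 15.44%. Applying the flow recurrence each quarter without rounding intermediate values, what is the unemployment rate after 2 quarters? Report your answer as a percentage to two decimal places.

With a fixed labor force, u_{t+1} = u_t + s·(1−u_t) − f·u_t = u_t·(1−s−f) + s.
Here 1−s−f = 0.599 and s = 0.029.
u_1 = 0.154400 × 0.599 + 0.029 = 0.121486.
u_2 = 0.121486 × 0.599 + 0.029 = 0.101770.

Unemployment rate after two quarters ≈ 10.18%.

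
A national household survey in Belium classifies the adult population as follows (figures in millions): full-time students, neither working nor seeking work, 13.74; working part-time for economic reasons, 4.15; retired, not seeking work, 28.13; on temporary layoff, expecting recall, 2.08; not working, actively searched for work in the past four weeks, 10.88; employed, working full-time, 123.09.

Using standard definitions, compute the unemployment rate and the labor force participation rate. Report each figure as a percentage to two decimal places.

Unemployment rate ≈ 9.24%; labor force participation rate ≈ 77.00%.

Employed = 4.15 + 123.09 = 127.24 million (anyone who worked, including part-time for economic reasons, counts as employed).
Unemployed = 2.08 + 10.88 = 12.96 million (jobless and actively searching, or on temporary layoff).
Labor force = 127.24 + 12.96 = 140.20 million.
Not in labor force = 13.74 + 28.13 = 41.87 million (those not working and not actively searching are outside the labor force).
Civilian working-age population = 140.20 + 41.87 = 182.07 million.
Unemployment rate = 12.96 / 140.20 = 9.24%.
Labor force participation rate = 140.20 / 182.07 = 77.00%.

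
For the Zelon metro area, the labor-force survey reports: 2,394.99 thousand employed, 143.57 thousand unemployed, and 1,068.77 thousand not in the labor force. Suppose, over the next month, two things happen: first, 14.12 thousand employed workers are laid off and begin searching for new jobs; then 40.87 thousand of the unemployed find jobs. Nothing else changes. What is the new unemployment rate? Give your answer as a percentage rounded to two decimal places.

New unemployment rate ≈ 4.60%.

Initially, labor force = 2,394.99 + 143.57 = 2,538.56 thousand, so u = 143.57/2,538.56 = 5.66%.
After the first change, employed falls and unemployed rises by 14.12; labor force unchanged → E = 2,380.87, U = 157.69, labor force = 2,538.56 thousand.
After the second change, unemployed falls and employed rises by 40.87; labor force unchanged → E = 2,421.74, U = 116.82, labor force = 2,538.56 thousand.
New unemployment rate = 116.82 / 2,538.56 = 4.60%.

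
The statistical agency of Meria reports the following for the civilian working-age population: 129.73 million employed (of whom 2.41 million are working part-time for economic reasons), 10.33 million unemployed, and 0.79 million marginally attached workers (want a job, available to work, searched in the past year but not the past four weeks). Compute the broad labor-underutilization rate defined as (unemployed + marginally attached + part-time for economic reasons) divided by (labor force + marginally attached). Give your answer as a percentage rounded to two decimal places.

Labor force = 129.73 + 10.33 = 140.06 million.
Numerator = 10.33 + 0.79 + 2.41 = 13.53 million.
Denominator = 140.06 + 0.79 = 140.85 million.
Broad rate = 13.53 / 140.85 = 9.61%.

Broad underutilization rate ≈ 9.61%.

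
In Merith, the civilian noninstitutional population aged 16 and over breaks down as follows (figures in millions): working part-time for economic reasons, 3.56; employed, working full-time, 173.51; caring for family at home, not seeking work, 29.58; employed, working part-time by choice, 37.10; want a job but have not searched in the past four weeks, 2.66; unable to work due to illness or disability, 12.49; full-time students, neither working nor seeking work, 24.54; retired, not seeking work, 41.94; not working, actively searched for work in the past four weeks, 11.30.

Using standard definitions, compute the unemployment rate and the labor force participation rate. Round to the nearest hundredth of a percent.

Employed = 3.56 + 173.51 + 37.10 = 214.17 million (anyone who worked, including part-time for economic reasons, counts as employed).
Unemployed = 11.30 million.
Labor force = 214.17 + 11.30 = 225.47 million.
Not in labor force = 29.58 + 2.66 + 12.49 + 24.54 + 41.94 = 111.21 million (those not working and not actively searching are outside the labor force — including those who want a job but have given up searching).
Civilian working-age population = 225.47 + 111.21 = 336.68 million.
Unemployment rate = 11.30 / 225.47 = 5.01%.
Labor force participation rate = 225.47 / 336.68 = 66.97%.

Unemployment rate ≈ 5.01%; labor force participation rate ≈ 66.97%.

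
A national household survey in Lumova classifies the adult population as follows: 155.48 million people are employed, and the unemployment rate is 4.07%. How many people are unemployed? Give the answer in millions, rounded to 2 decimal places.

Let U be the number unemployed. The labor force is E + U, and U/(E+U) = 0.0407.
So U = 0.0407 × 155.48 / (1 − 0.0407) = 6.3280 / 0.9593 ≈ 6.60 million.

About 6.60 million are unemployed.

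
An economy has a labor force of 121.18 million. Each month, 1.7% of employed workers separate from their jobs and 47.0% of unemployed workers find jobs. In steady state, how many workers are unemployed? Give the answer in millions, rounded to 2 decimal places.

About 4.23 million are unemployed in steady state.

Steady-state unemployment rate u* = s/(s+f) = 1.7/(1.7+47.0) = 0.034908.
Unemployed = u* × labor force = 0.034908 × 121.18 ≈ 4.23 million.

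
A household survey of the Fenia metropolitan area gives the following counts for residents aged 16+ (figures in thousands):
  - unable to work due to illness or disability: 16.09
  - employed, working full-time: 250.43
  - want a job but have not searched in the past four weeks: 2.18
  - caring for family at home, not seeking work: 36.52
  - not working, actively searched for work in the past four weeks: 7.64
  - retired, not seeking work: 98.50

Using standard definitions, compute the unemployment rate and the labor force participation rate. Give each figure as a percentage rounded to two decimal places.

Employed = 250.43 thousand.
Unemployed = 7.64 thousand.
Labor force = 250.43 + 7.64 = 258.07 thousand.
Not in labor force = 16.09 + 2.18 + 36.52 + 98.50 = 153.29 thousand (those not working and not actively searching are outside the labor force — including those who want a job but have given up searching).
Civilian working-age population = 258.07 + 153.29 = 411.36 thousand.
Unemployment rate = 7.64 / 258.07 = 2.96%.
Labor force participation rate = 258.07 / 411.36 = 62.74%.

Unemployment rate ≈ 2.96%; labor force participation rate ≈ 62.74%.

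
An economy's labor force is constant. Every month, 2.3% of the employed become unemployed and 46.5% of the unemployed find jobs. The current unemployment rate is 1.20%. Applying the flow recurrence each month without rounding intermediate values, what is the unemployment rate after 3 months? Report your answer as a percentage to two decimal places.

Unemployment rate after three months ≈ 4.24%.

With a fixed labor force, u_{t+1} = u_t + s·(1−u_t) − f·u_t = u_t·(1−s−f) + s.
Here 1−s−f = 0.512 and s = 0.023.
u_1 = 0.012000 × 0.512 + 0.023 = 0.029144.
u_2 = 0.029144 × 0.512 + 0.023 = 0.037922.
u_3 = 0.037922 × 0.512 + 0.023 = 0.042416.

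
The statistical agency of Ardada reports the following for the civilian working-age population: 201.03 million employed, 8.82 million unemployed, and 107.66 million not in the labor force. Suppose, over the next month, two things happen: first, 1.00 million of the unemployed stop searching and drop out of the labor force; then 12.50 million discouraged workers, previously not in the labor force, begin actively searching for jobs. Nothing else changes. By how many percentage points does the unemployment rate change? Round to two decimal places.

The unemployment rate changes by +4.98 percentage points.

Initially, labor force = 201.03 + 8.82 = 209.85 million, so u = 8.82/209.85 = 4.20%.
After the first change, unemployed and labor force both fall by 1.00 → E = 201.03, U = 7.82, labor force = 208.85 million.
After the second change, unemployed and labor force both rise by 12.50 → E = 201.03, U = 20.32, labor force = 221.35 million.
New unemployment rate = 20.32 / 221.35 = 9.18%.
Change = 9.18% − 4.20% = +4.98 percentage points.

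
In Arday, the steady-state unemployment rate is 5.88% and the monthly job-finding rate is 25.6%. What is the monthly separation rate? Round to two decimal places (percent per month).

Separation rate ≈ 1.60% per month.

From u* = s/(s+f): s = u·f/(1−u).
s = 0.0588 × 25.6 / (1 − 0.0588) = 1.5053 / 0.9412 ≈ 1.60% per month.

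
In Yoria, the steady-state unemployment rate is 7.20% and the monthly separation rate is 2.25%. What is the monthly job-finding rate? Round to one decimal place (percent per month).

From u* = s/(s+f): f = s·(1−u)/u.
f = 2.25 × (1 − 0.0720) / 0.0720 = 2.0880 / 0.0720 ≈ 29.0% per month.

Job-finding rate ≈ 29.0% per month.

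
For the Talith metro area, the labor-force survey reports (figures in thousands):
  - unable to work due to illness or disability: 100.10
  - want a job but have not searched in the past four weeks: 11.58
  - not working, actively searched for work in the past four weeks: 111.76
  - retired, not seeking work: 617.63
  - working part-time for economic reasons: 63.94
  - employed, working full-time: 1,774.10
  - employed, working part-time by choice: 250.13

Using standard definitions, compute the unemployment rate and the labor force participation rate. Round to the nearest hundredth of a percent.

Unemployment rate ≈ 5.08%; labor force participation rate ≈ 75.10%.

Employed = 63.94 + 1,774.10 + 250.13 = 2,088.17 thousand (anyone who worked, including part-time for economic reasons, counts as employed).
Unemployed = 111.76 thousand.
Labor force = 2,088.17 + 111.76 = 2,199.93 thousand.
Not in labor force = 100.10 + 11.58 + 617.63 = 729.31 thousand (those not working and not actively searching are outside the labor force — including those who want a job but have given up searching).
Civilian working-age population = 2,199.93 + 729.31 = 2,929.24 thousand.
Unemployment rate = 111.76 / 2,199.93 = 5.08%.
Labor force participation rate = 2,199.93 / 2,929.24 = 75.10%.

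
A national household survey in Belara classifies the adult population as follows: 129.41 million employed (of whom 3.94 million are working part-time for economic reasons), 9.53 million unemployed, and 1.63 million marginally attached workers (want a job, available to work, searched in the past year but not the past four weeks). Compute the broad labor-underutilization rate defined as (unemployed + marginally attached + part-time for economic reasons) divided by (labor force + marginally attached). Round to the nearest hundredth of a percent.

Labor force = 129.41 + 9.53 = 138.94 million.
Numerator = 9.53 + 1.63 + 3.94 = 15.10 million.
Denominator = 138.94 + 1.63 = 140.57 million.
Broad rate = 15.10 / 140.57 = 10.74%.

Broad underutilization rate ≈ 10.74%.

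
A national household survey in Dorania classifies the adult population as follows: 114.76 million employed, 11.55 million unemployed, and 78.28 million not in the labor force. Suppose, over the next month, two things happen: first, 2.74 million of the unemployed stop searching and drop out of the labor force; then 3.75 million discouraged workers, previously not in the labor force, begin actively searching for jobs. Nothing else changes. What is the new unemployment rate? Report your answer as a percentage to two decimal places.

New unemployment rate ≈ 9.86%.

Initially, labor force = 114.76 + 11.55 = 126.31 million, so u = 11.55/126.31 = 9.14%.
After the first change, unemployed and labor force both fall by 2.74 → E = 114.76, U = 8.81, labor force = 123.57 million.
After the second change, unemployed and labor force both rise by 3.75 → E = 114.76, U = 12.56, labor force = 127.32 million.
New unemployment rate = 12.56 / 127.32 = 9.86%.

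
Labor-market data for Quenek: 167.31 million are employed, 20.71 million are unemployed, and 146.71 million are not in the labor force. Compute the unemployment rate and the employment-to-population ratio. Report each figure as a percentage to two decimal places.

Labor force = employed + unemployed = 167.31 + 20.71 = 188.02 million.
Working-age population = 188.02 + 146.71 = 334.73 million.
Unemployment rate = 20.71 / 188.02 = 11.01%.
Employment-population ratio = 167.31 / 334.73 = 49.98%.

Unemployment rate ≈ 11.01%; employment-population ratio ≈ 49.98%.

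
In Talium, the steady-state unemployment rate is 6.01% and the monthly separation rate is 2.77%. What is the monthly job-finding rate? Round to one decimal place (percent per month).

Job-finding rate ≈ 43.3% per month.

From u* = s/(s+f): f = s·(1−u)/u.
f = 2.77 × (1 − 0.0601) / 0.0601 = 2.6035 / 0.0601 ≈ 43.3% per month.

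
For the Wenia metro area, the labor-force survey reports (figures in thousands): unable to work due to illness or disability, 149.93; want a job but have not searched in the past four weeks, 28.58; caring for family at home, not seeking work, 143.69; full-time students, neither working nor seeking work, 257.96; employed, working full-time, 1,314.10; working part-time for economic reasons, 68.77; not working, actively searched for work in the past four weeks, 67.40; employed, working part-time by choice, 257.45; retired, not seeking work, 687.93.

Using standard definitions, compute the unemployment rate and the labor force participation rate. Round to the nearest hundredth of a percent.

Employed = 1,314.10 + 68.77 + 257.45 = 1,640.32 thousand (anyone who worked, including part-time for economic reasons, counts as employed).
Unemployed = 67.40 thousand.
Labor force = 1,640.32 + 67.40 = 1,707.72 thousand.
Not in labor force = 149.93 + 28.58 + 143.69 + 257.96 + 687.93 = 1,268.09 thousand (those not working and not actively searching are outside the labor force — including those who want a job but have given up searching).
Civilian working-age population = 1,707.72 + 1,268.09 = 2,975.81 thousand.
Unemployment rate = 67.40 / 1,707.72 = 3.95%.
Labor force participation rate = 1,707.72 / 2,975.81 = 57.39%.

Unemployment rate ≈ 3.95%; labor force participation rate ≈ 57.39%.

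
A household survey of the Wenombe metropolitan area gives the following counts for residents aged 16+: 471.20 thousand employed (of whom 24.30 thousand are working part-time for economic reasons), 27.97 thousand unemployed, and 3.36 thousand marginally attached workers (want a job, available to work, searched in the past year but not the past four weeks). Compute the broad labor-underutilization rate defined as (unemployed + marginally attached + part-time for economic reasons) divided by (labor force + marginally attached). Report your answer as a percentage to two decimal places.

Broad underutilization rate ≈ 11.07%.

Labor force = 471.20 + 27.97 = 499.17 thousand.
Numerator = 27.97 + 3.36 + 24.30 = 55.63 thousand.
Denominator = 499.17 + 3.36 = 502.53 thousand.
Broad rate = 55.63 / 502.53 = 11.07%.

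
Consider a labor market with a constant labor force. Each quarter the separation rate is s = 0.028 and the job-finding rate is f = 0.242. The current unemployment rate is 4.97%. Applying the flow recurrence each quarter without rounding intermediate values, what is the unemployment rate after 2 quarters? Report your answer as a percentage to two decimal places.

With a fixed labor force, u_{t+1} = u_t + s·(1−u_t) − f·u_t = u_t·(1−s−f) + s.
Here 1−s−f = 0.730 and s = 0.028.
u_1 = 0.049700 × 0.730 + 0.028 = 0.064281.
u_2 = 0.064281 × 0.730 + 0.028 = 0.074925.

Unemployment rate after two quarters ≈ 7.49%.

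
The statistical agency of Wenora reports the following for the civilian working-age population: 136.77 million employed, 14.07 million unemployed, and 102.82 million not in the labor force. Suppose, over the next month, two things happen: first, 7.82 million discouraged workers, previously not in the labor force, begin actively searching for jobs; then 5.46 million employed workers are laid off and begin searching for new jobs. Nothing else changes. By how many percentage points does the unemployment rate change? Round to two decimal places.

Initially, labor force = 136.77 + 14.07 = 150.84 million, so u = 14.07/150.84 = 9.33%.
After the first change, unemployed and labor force both rise by 7.82 → E = 136.77, U = 21.89, labor force = 158.66 million.
After the second change, employed falls and unemployed rises by 5.46; labor force unchanged → E = 131.31, U = 27.35, labor force = 158.66 million.
New unemployment rate = 27.35 / 158.66 = 17.24%.
Change = 17.24% − 9.33% = +7.91 percentage points.

The unemployment rate changes by +7.91 percentage points.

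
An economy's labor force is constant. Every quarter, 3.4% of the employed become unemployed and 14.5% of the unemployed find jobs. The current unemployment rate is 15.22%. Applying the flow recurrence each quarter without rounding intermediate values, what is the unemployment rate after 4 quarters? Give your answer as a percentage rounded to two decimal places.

With a fixed labor force, u_{t+1} = u_t + s·(1−u_t) − f·u_t = u_t·(1−s−f) + s.
Here 1−s−f = 0.821 and s = 0.034.
u_1 = 0.152200 × 0.821 + 0.034 = 0.158956.
u_2 = 0.158956 × 0.821 + 0.034 = 0.164503.
u_3 = 0.164503 × 0.821 + 0.034 = 0.169057.
u_4 = 0.169057 × 0.821 + 0.034 = 0.172796.

Unemployment rate after four quarters ≈ 17.28%.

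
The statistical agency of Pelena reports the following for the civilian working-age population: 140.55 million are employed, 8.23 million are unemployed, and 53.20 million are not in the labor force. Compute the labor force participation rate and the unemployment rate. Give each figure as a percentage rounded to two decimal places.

Labor force participation rate ≈ 73.66%; unemployment rate ≈ 5.53%.

Labor force = employed + unemployed = 140.55 + 8.23 = 148.78 million.
Working-age population = 148.78 + 53.20 = 201.98 million.
Unemployment rate = 8.23 / 148.78 = 5.53%.
Labor force participation rate = 148.78 / 201.98 = 73.66%.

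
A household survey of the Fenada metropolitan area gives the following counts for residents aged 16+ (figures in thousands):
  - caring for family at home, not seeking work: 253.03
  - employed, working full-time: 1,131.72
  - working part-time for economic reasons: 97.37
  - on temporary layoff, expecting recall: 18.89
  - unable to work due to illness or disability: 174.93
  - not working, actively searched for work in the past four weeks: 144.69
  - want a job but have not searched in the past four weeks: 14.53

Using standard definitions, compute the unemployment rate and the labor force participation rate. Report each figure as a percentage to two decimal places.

Employed = 1,131.72 + 97.37 = 1,229.09 thousand (anyone who worked, including part-time for economic reasons, counts as employed).
Unemployed = 18.89 + 144.69 = 163.58 thousand (jobless and actively searching, or on temporary layoff).
Labor force = 1,229.09 + 163.58 = 1,392.67 thousand.
Not in labor force = 253.03 + 174.93 + 14.53 = 442.49 thousand (those not working and not actively searching are outside the labor force — including those who want a job but have given up searching).
Civilian working-age population = 1,392.67 + 442.49 = 1,835.16 thousand.
Unemployment rate = 163.58 / 1,392.67 = 11.75%.
Labor force participation rate = 1,392.67 / 1,835.16 = 75.89%.

Unemployment rate ≈ 11.75%; labor force participation rate ≈ 75.89%.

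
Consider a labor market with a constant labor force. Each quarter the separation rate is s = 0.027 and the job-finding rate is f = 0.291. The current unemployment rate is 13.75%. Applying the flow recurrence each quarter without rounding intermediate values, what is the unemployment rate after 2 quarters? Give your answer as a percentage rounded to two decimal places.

With a fixed labor force, u_{t+1} = u_t + s·(1−u_t) − f·u_t = u_t·(1−s−f) + s.
Here 1−s−f = 0.682 and s = 0.027.
u_1 = 0.137500 × 0.682 + 0.027 = 0.120775.
u_2 = 0.120775 × 0.682 + 0.027 = 0.109369.

Unemployment rate after two quarters ≈ 10.94%.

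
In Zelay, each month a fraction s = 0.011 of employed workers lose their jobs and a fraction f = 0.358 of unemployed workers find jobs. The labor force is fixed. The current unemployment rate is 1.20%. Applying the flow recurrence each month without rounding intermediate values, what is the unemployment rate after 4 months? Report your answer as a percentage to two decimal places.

Unemployment rate after four months ≈ 2.70%.

With a fixed labor force, u_{t+1} = u_t + s·(1−u_t) − f·u_t = u_t·(1−s−f) + s.
Here 1−s−f = 0.631 and s = 0.011.
u_1 = 0.012000 × 0.631 + 0.011 = 0.018572.
u_2 = 0.018572 × 0.631 + 0.011 = 0.022719.
u_3 = 0.022719 × 0.631 + 0.011 = 0.025336.
u_4 = 0.025336 × 0.631 + 0.011 = 0.026987.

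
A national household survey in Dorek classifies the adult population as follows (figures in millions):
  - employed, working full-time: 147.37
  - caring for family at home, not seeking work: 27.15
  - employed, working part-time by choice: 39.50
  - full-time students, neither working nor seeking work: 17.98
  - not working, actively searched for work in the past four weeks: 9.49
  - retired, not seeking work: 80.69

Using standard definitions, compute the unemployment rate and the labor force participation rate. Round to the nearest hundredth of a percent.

Unemployment rate ≈ 4.83%; labor force participation rate ≈ 60.95%.

Employed = 147.37 + 39.50 = 186.87 million.
Unemployed = 9.49 million.
Labor force = 186.87 + 9.49 = 196.36 million.
Not in labor force = 27.15 + 17.98 + 80.69 = 125.82 million (those not working and not actively searching are outside the labor force).
Civilian working-age population = 196.36 + 125.82 = 322.18 million.
Unemployment rate = 9.49 / 196.36 = 4.83%.
Labor force participation rate = 196.36 / 322.18 = 60.95%.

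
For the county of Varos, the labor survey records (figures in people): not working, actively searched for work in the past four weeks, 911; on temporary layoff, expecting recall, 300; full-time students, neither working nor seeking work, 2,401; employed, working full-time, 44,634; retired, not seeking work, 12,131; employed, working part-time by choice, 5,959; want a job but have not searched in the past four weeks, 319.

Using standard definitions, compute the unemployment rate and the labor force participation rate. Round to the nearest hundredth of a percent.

Employed = 44,634 + 5,959 = 50,593.
Unemployed = 911 + 300 = 1,211 (jobless and actively searching, or on temporary layoff).
Labor force = 50,593 + 1,211 = 51,804.
Not in labor force = 2,401 + 12,131 + 319 = 14,851 (those not working and not actively searching are outside the labor force — including those who want a job but have given up searching).
Civilian working-age population = 51,804 + 14,851 = 66,655.
Unemployment rate = 1,211 / 51,804 = 2.34%.
Labor force participation rate = 51,804 / 66,655 = 77.72%.

Unemployment rate ≈ 2.34%; labor force participation rate ≈ 77.72%.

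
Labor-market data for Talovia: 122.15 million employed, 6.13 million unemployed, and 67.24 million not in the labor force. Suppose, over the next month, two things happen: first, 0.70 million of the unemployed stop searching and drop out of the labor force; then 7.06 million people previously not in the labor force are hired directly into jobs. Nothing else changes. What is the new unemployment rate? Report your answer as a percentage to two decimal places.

Initially, labor force = 122.15 + 6.13 = 128.28 million, so u = 6.13/128.28 = 4.78%.
After the first change, unemployed and labor force both fall by 0.70 → E = 122.15, U = 5.43, labor force = 127.58 million.
After the second change, employed and labor force both rise by 7.06; unemployed unchanged → E = 129.21, U = 5.43, labor force = 134.64 million.
New unemployment rate = 5.43 / 134.64 = 4.03%.

New unemployment rate ≈ 4.03%.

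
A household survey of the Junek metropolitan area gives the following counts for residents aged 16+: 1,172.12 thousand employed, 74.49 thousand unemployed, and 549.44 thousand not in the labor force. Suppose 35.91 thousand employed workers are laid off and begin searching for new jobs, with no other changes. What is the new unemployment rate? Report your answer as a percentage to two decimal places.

New unemployment rate ≈ 8.86%.

Initially, labor force = 1,172.12 + 74.49 = 1,246.61 thousand, so u = 74.49/1,246.61 = 5.98%.
After the change, employed falls and unemployed rises by 35.91; labor force unchanged → E = 1,136.21, U = 110.40, labor force = 1,246.61 thousand.
New unemployment rate = 110.40 / 1,246.61 = 8.86%.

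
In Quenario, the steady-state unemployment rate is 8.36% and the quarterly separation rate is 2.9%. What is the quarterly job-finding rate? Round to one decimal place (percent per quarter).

From u* = s/(s+f): f = s·(1−u)/u.
f = 2.9 × (1 − 0.0836) / 0.0836 = 2.6576 / 0.0836 ≈ 31.8% per quarter.

Job-finding rate ≈ 31.8% per quarter.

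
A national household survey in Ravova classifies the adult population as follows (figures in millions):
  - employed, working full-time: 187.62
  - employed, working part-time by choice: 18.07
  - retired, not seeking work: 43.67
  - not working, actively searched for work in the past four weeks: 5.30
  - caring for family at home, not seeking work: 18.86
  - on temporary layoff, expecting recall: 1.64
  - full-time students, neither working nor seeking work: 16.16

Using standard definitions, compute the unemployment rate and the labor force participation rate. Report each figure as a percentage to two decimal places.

Employed = 187.62 + 18.07 = 205.69 million.
Unemployed = 5.30 + 1.64 = 6.94 million (jobless and actively searching, or on temporary layoff).
Labor force = 205.69 + 6.94 = 212.63 million.
Not in labor force = 43.67 + 18.86 + 16.16 = 78.69 million (those not working and not actively searching are outside the labor force).
Civilian working-age population = 212.63 + 78.69 = 291.32 million.
Unemployment rate = 6.94 / 212.63 = 3.26%.
Labor force participation rate = 212.63 / 291.32 = 72.99%.

Unemployment rate ≈ 3.26%; labor force participation rate ≈ 72.99%.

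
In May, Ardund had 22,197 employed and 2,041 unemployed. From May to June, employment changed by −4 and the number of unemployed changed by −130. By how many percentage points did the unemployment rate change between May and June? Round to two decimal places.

May: labor force = 22,197 + 2,041 = 24,238; u = 2,041/24,238 = 8.42%.
June: labor force = 22,193 + 1,911 = 24,104; u = 1,911/24,104 = 7.93%.
Change = 7.93% − 8.42% = −0.49 pp.

The unemployment rate changed by −0.49 percentage points.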